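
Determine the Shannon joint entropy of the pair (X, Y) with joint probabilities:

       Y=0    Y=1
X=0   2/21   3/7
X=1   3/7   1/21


H(X,Y) = -Σ p(x,y) log₂ p(x,y)
  p(0,0)=2/21: -0.0952 × log₂(0.0952) = 0.3231
  p(0,1)=3/7: -0.4286 × log₂(0.4286) = 0.5239
  p(1,0)=3/7: -0.4286 × log₂(0.4286) = 0.5239
  p(1,1)=1/21: -0.0476 × log₂(0.0476) = 0.2092
H(X,Y) = 1.5800 bits


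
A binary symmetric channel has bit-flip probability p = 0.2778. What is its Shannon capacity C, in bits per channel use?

For BSC with error probability p:
C = 1 - H(p) where H(p) is binary entropy
H(0.2778) = -0.2778 × log₂(0.2778) - 0.7222 × log₂(0.7222)
H(p) = 0.8524
C = 1 - 0.8524 = 0.1476 bits/use


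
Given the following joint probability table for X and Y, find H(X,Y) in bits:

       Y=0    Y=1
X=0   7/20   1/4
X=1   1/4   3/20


H(X,Y) = -Σ p(x,y) log₂ p(x,y)
  p(0,0)=7/20: -0.3500 × log₂(0.3500) = 0.5301
  p(0,1)=1/4: -0.2500 × log₂(0.2500) = 0.5000
  p(1,0)=1/4: -0.2500 × log₂(0.2500) = 0.5000
  p(1,1)=3/20: -0.1500 × log₂(0.1500) = 0.4105
H(X,Y) = 1.9406 bits


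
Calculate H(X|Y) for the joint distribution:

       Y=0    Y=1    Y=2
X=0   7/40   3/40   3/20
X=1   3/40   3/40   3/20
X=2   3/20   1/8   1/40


H(X|Y) = Σ_y p(y) H(X|Y=y)
  p(Y=0) = 2/5, H(X|Y=0) = 1.5052
  p(Y=1) = 11/40, H(X|Y=1) = 1.5395
  p(Y=2) = 13/40, H(X|Y=2) = 1.3143
H(X|Y) = 0.4000×1.5052 + 0.2750×1.5395 + 0.3250×1.3143 = 1.4526 bits


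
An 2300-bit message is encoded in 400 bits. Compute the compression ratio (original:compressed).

Compression ratio = Original / Compressed
= 2300 / 400 = 5.75:1


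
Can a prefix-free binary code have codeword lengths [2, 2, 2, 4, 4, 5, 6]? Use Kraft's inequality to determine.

Kraft inequality: Σ 2^(-l_i) ≤ 1 for prefix-free code
Calculating: 2^(-2) + 2^(-2) + 2^(-2) + 2^(-4) + 2^(-4) + 2^(-5) + 2^(-6)
= 0.25 + 0.25 + 0.25 + 0.0625 + 0.0625 + 0.03125 + 0.015625
= 0.9219
Since 0.9219 ≤ 1, prefix-free code exists


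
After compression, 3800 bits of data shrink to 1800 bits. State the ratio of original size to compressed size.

Compression ratio = Original / Compressed
= 3800 / 1800 = 2.11:1


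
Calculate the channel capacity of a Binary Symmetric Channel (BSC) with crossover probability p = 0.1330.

For BSC with error probability p:
C = 1 - H(p) where H(p) is binary entropy
H(0.1330) = -0.1330 × log₂(0.1330) - 0.8670 × log₂(0.8670)
H(p) = 0.5656
C = 1 - 0.5656 = 0.4344 bits/use


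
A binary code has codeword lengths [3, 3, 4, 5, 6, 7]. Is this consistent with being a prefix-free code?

Kraft inequality: Σ 2^(-l_i) ≤ 1 for prefix-free code
Calculating: 2^(-3) + 2^(-3) + 2^(-4) + 2^(-5) + 2^(-6) + 2^(-7)
= 0.125 + 0.125 + 0.0625 + 0.03125 + 0.015625 + 0.0078125
= 0.3672
Since 0.3672 ≤ 1, prefix-free code exists


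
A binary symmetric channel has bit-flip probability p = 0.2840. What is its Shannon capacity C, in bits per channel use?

For BSC with error probability p:
C = 1 - H(p) where H(p) is binary entropy
H(0.2840) = -0.2840 × log₂(0.2840) - 0.7160 × log₂(0.7160)
H(p) = 0.8608
C = 1 - 0.8608 = 0.1392 bits/use


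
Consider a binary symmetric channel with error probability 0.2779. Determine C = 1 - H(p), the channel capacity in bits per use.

For BSC with error probability p:
C = 1 - H(p) where H(p) is binary entropy
H(0.2779) = -0.2779 × log₂(0.2779) - 0.7221 × log₂(0.7221)
H(p) = 0.8526
C = 1 - 0.8526 = 0.1474 bits/use


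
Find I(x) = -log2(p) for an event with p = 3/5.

Information content I(x) = -log₂(p(x))
I = -log₂(3/5) = -log₂(0.6000)
I = 0.7370 bits


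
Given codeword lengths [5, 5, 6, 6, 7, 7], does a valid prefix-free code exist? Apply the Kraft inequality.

Kraft inequality: Σ 2^(-l_i) ≤ 1 for prefix-free code
Calculating: 2^(-5) + 2^(-5) + 2^(-6) + 2^(-6) + 2^(-7) + 2^(-7)
= 0.03125 + 0.03125 + 0.015625 + 0.015625 + 0.0078125 + 0.0078125
= 0.1094
Since 0.1094 ≤ 1, prefix-free code exists


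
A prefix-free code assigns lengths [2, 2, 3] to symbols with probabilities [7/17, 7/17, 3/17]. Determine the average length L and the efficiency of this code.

Average length L = Σ p_i × l_i = 2.1765 bits
Entropy H = 1.4958 bits
Efficiency η = H/L × 100% = 68.73%


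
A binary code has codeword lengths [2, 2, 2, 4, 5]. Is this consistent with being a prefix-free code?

Kraft inequality: Σ 2^(-l_i) ≤ 1 for prefix-free code
Calculating: 2^(-2) + 2^(-2) + 2^(-2) + 2^(-4) + 2^(-5)
= 0.25 + 0.25 + 0.25 + 0.0625 + 0.03125
= 0.8438
Since 0.8438 ≤ 1, prefix-free code exists


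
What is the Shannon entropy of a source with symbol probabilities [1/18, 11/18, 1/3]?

H(X) = -Σ p(x) log₂ p(x)
  -1/18 × log₂(1/18) = 0.2317
  -11/18 × log₂(11/18) = 0.4342
  -1/3 × log₂(1/3) = 0.5283
H(X) = 1.1942 bits


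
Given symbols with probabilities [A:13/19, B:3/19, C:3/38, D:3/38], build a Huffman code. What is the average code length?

Huffman tree construction:
Combine smallest probabilities repeatedly
Resulting codes:
  A: 1 (length 1)
  B: 00 (length 2)
  C: 010 (length 3)
  D: 011 (length 3)
Average length = Σ p(s) × length(s) = 1.4737 bits


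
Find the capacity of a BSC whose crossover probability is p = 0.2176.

For BSC with error probability p:
C = 1 - H(p) where H(p) is binary entropy
H(0.2176) = -0.2176 × log₂(0.2176) - 0.7824 × log₂(0.7824)
H(p) = 0.7558
C = 1 - 0.7558 = 0.2442 bits/use


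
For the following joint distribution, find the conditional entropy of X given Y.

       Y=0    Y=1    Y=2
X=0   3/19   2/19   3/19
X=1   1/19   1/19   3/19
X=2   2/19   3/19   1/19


H(X|Y) = Σ_y p(y) H(X|Y=y)
  p(Y=0) = 6/19, H(X|Y=0) = 1.4591
  p(Y=1) = 6/19, H(X|Y=1) = 1.4591
  p(Y=2) = 7/19, H(X|Y=2) = 1.4488
H(X|Y) = 0.3158×1.4591 + 0.3158×1.4591 + 0.3684×1.4488 = 1.4553 bits


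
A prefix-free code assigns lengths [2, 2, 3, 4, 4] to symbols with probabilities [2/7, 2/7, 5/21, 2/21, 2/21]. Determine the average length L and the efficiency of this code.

Average length L = Σ p_i × l_i = 2.6190 bits
Entropy H = 2.1719 bits
Efficiency η = H/L × 100% = 82.93%


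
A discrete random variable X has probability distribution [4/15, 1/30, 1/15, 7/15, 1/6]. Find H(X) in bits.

H(X) = -Σ p(x) log₂ p(x)
  -4/15 × log₂(4/15) = 0.5085
  -1/30 × log₂(1/30) = 0.1636
  -1/15 × log₂(1/15) = 0.2605
  -7/15 × log₂(7/15) = 0.5131
  -1/6 × log₂(1/6) = 0.4308
H(X) = 1.8765 bits


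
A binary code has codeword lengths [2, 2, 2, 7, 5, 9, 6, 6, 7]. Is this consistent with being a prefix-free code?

Kraft inequality: Σ 2^(-l_i) ≤ 1 for prefix-free code
Calculating: 2^(-2) + 2^(-2) + 2^(-2) + 2^(-7) + 2^(-5) + 2^(-9) + 2^(-6) + 2^(-6) + 2^(-7)
= 0.25 + 0.25 + 0.25 + 0.0078125 + 0.03125 + 0.001953125 + 0.015625 + 0.015625 + 0.0078125
= 0.8301
Since 0.8301 ≤ 1, prefix-free code exists


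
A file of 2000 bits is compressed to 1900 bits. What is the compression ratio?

Compression ratio = Original / Compressed
= 2000 / 1900 = 1.05:1


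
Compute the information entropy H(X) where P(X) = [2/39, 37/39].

H(X) = -Σ p(x) log₂ p(x)
  -2/39 × log₂(2/39) = 0.2198
  -37/39 × log₂(37/39) = 0.0721
H(X) = 0.2918 bits


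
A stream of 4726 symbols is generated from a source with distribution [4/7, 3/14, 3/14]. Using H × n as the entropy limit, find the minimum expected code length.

Entropy H = 1.4138 bits/symbol
Minimum bits = H × n = 1.4138 × 4726
= 6681.62 bits


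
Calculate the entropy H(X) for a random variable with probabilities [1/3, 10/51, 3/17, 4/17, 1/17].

H(X) = -Σ p(x) log₂ p(x)
  -1/3 × log₂(1/3) = 0.5283
  -10/51 × log₂(10/51) = 0.4609
  -3/17 × log₂(3/17) = 0.4416
  -4/17 × log₂(4/17) = 0.4912
  -1/17 × log₂(1/17) = 0.2404
H(X) = 2.1624 bits


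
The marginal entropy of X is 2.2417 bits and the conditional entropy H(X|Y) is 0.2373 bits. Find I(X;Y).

I(X;Y) = H(X) - H(X|Y)
I(X;Y) = 2.2417 - 0.2373 = 2.0044 bits


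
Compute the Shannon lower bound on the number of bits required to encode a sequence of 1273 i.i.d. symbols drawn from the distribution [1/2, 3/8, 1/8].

Entropy H = 1.4056 bits/symbol
Minimum bits = H × n = 1.4056 × 1273
= 1789.38 bits


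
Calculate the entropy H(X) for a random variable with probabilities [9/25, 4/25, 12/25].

H(X) = -Σ p(x) log₂ p(x)
  -9/25 × log₂(9/25) = 0.5306
  -4/25 × log₂(4/25) = 0.4230
  -12/25 × log₂(12/25) = 0.5083
H(X) = 1.4619 bits


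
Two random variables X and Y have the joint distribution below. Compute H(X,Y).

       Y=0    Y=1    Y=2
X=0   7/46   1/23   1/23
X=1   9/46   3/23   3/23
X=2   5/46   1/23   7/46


H(X,Y) = -Σ p(x,y) log₂ p(x,y)
  p(0,0)=7/46: -0.1522 × log₂(0.1522) = 0.4133
  p(0,1)=1/23: -0.0435 × log₂(0.0435) = 0.1967
  p(0,2)=1/23: -0.0435 × log₂(0.0435) = 0.1967
  p(1,0)=9/46: -0.1957 × log₂(0.1957) = 0.4605
  p(1,1)=3/23: -0.1304 × log₂(0.1304) = 0.3833
  p(1,2)=3/23: -0.1304 × log₂(0.1304) = 0.3833
  p(2,0)=5/46: -0.1087 × log₂(0.1087) = 0.3480
  p(2,1)=1/23: -0.0435 × log₂(0.0435) = 0.1967
  p(2,2)=7/46: -0.1522 × log₂(0.1522) = 0.4133
H(X,Y) = 2.9918 bits


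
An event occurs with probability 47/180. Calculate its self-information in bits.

Information content I(x) = -log₂(p(x))
I = -log₂(47/180) = -log₂(0.2611)
I = 1.9373 bits


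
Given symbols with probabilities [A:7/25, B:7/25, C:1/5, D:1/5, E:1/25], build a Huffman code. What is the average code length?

Huffman tree construction:
Combine smallest probabilities repeatedly
Resulting codes:
  A: 10 (length 2)
  B: 11 (length 2)
  C: 011 (length 3)
  D: 00 (length 2)
  E: 010 (length 3)
Average length = Σ p(s) × length(s) = 2.2400 bits


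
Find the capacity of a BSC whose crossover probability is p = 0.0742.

For BSC with error probability p:
C = 1 - H(p) where H(p) is binary entropy
H(0.0742) = -0.0742 × log₂(0.0742) - 0.9258 × log₂(0.9258)
H(p) = 0.3814
C = 1 - 0.3814 = 0.6186 bits/use


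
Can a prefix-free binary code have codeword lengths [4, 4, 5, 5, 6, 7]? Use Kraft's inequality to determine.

Kraft inequality: Σ 2^(-l_i) ≤ 1 for prefix-free code
Calculating: 2^(-4) + 2^(-4) + 2^(-5) + 2^(-5) + 2^(-6) + 2^(-7)
= 0.0625 + 0.0625 + 0.03125 + 0.03125 + 0.015625 + 0.0078125
= 0.2109
Since 0.2109 ≤ 1, prefix-free code exists


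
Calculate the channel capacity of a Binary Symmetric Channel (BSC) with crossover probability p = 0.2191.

For BSC with error probability p:
C = 1 - H(p) where H(p) is binary entropy
H(0.2191) = -0.2191 × log₂(0.2191) - 0.7809 × log₂(0.7809)
H(p) = 0.7585
C = 1 - 0.7585 = 0.2415 bits/use


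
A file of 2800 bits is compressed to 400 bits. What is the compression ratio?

Compression ratio = Original / Compressed
= 2800 / 400 = 7.00:1


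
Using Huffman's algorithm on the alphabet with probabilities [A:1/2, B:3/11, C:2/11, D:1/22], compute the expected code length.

Huffman tree construction:
Combine smallest probabilities repeatedly
Resulting codes:
  A: 0 (length 1)
  B: 11 (length 2)
  C: 101 (length 3)
  D: 100 (length 3)
Average length = Σ p(s) × length(s) = 1.7273 bits


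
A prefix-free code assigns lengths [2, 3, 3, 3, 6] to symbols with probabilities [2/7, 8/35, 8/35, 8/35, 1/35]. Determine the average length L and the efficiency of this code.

Average length L = Σ p_i × l_i = 2.8000 bits
Entropy H = 2.1230 bits
Efficiency η = H/L × 100% = 75.82%


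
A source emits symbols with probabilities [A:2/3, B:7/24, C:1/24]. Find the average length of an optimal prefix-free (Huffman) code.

Huffman tree construction:
Combine smallest probabilities repeatedly
Resulting codes:
  A: 1 (length 1)
  B: 01 (length 2)
  C: 00 (length 2)
Average length = Σ p(s) × length(s) = 1.3333 bits


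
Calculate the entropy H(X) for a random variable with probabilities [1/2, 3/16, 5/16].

H(X) = -Σ p(x) log₂ p(x)
  -1/2 × log₂(1/2) = 0.5000
  -3/16 × log₂(3/16) = 0.4528
  -5/16 × log₂(5/16) = 0.5244
H(X) = 1.4772 bits


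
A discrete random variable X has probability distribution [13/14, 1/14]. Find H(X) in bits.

H(X) = -Σ p(x) log₂ p(x)
  -13/14 × log₂(13/14) = 0.0993
  -1/14 × log₂(1/14) = 0.2720
H(X) = 0.3712 bits


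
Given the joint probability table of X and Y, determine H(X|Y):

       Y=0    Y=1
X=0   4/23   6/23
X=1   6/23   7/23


H(X|Y) = Σ_y p(y) H(X|Y=y)
  p(Y=0) = 10/23, H(X|Y=0) = 0.9710
  p(Y=1) = 13/23, H(X|Y=1) = 0.9957
H(X|Y) = 0.4348×0.9710 + 0.5652×0.9957 = 0.9850 bits


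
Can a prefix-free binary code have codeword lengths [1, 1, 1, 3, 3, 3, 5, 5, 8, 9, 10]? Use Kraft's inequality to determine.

Kraft inequality: Σ 2^(-l_i) ≤ 1 for prefix-free code
Calculating: 2^(-1) + 2^(-1) + 2^(-1) + 2^(-3) + 2^(-3) + 2^(-3) + 2^(-5) + 2^(-5) + 2^(-8) + 2^(-9) + 2^(-10)
= 0.5 + 0.5 + 0.5 + 0.125 + 0.125 + 0.125 + 0.03125 + 0.03125 + 0.00390625 + 0.001953125 + 0.0009765625
= 1.9443
Since 1.9443 > 1, prefix-free code does not exist


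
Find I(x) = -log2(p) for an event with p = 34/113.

Information content I(x) = -log₂(p(x))
I = -log₂(34/113) = -log₂(0.3009)
I = 1.7327 bits


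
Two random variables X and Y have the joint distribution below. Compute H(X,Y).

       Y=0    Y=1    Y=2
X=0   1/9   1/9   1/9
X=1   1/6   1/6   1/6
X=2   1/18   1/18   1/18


H(X,Y) = -Σ p(x,y) log₂ p(x,y)
  p(0,0)=1/9: -0.1111 × log₂(0.1111) = 0.3522
  p(0,1)=1/9: -0.1111 × log₂(0.1111) = 0.3522
  p(0,2)=1/9: -0.1111 × log₂(0.1111) = 0.3522
  p(1,0)=1/6: -0.1667 × log₂(0.1667) = 0.4308
  p(1,1)=1/6: -0.1667 × log₂(0.1667) = 0.4308
  p(1,2)=1/6: -0.1667 × log₂(0.1667) = 0.4308
  p(2,0)=1/18: -0.0556 × log₂(0.0556) = 0.2317
  p(2,1)=1/18: -0.0556 × log₂(0.0556) = 0.2317
  p(2,2)=1/18: -0.0556 × log₂(0.0556) = 0.2317
H(X,Y) = 3.0441 bits


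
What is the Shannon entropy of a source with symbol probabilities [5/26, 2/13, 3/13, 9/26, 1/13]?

H(X) = -Σ p(x) log₂ p(x)
  -5/26 × log₂(5/26) = 0.4574
  -2/13 × log₂(2/13) = 0.4155
  -3/13 × log₂(3/13) = 0.4882
  -9/26 × log₂(9/26) = 0.5298
  -1/13 × log₂(1/13) = 0.2846
H(X) = 2.1755 bits


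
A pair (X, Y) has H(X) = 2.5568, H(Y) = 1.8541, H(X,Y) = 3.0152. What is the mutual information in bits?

I(X;Y) = H(X) + H(Y) - H(X,Y)
I(X;Y) = 2.5568 + 1.8541 - 3.0152 = 1.3957 bits


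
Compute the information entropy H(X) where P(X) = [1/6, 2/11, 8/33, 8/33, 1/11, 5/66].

H(X) = -Σ p(x) log₂ p(x)
  -1/6 × log₂(1/6) = 0.4308
  -2/11 × log₂(2/11) = 0.4472
  -8/33 × log₂(8/33) = 0.4956
  -8/33 × log₂(8/33) = 0.4956
  -1/11 × log₂(1/11) = 0.3145
  -5/66 × log₂(5/66) = 0.2820
H(X) = 2.4657 bits


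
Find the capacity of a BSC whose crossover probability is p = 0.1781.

For BSC with error probability p:
C = 1 - H(p) where H(p) is binary entropy
H(0.1781) = -0.1781 × log₂(0.1781) - 0.8219 × log₂(0.8219)
H(p) = 0.6759
C = 1 - 0.6759 = 0.3241 bits/use


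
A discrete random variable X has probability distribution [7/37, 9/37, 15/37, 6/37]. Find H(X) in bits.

H(X) = -Σ p(x) log₂ p(x)
  -7/37 × log₂(7/37) = 0.4545
  -9/37 × log₂(9/37) = 0.4961
  -15/37 × log₂(15/37) = 0.5281
  -6/37 × log₂(6/37) = 0.4256
H(X) = 1.9042 bits


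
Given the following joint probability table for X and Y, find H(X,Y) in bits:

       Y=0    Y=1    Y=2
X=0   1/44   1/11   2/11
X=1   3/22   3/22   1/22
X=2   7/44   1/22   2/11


H(X,Y) = -Σ p(x,y) log₂ p(x,y)
  p(0,0)=1/44: -0.0227 × log₂(0.0227) = 0.1241
  p(0,1)=1/11: -0.0909 × log₂(0.0909) = 0.3145
  p(0,2)=2/11: -0.1818 × log₂(0.1818) = 0.4472
  p(1,0)=3/22: -0.1364 × log₂(0.1364) = 0.3920
  p(1,1)=3/22: -0.1364 × log₂(0.1364) = 0.3920
  p(1,2)=1/22: -0.0455 × log₂(0.0455) = 0.2027
  p(2,0)=7/44: -0.1591 × log₂(0.1591) = 0.4219
  p(2,1)=1/22: -0.0455 × log₂(0.0455) = 0.2027
  p(2,2)=2/11: -0.1818 × log₂(0.1818) = 0.4472
H(X,Y) = 2.9442 bits


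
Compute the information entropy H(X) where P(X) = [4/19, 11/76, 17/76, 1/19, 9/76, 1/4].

H(X) = -Σ p(x) log₂ p(x)
  -4/19 × log₂(4/19) = 0.4732
  -11/76 × log₂(11/76) = 0.4036
  -17/76 × log₂(17/76) = 0.4833
  -1/19 × log₂(1/19) = 0.2236
  -9/76 × log₂(9/76) = 0.3645
  -1/4 × log₂(1/4) = 0.5000
H(X) = 2.4482 bits


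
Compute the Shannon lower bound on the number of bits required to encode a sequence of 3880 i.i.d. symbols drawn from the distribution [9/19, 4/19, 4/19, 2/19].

Entropy H = 1.7990 bits/symbol
Minimum bits = H × n = 1.7990 × 3880
= 6980.18 bits


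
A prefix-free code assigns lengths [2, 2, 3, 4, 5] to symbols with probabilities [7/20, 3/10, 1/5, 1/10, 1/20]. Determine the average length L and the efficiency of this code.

Average length L = Σ p_i × l_i = 2.5500 bits
Entropy H = 2.0639 bits
Efficiency η = H/L × 100% = 80.94%


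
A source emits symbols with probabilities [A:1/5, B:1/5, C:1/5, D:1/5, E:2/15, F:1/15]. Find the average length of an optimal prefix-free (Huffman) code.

Huffman tree construction:
Combine smallest probabilities repeatedly
Resulting codes:
  A: 110 (length 3)
  B: 111 (length 3)
  C: 00 (length 2)
  D: 01 (length 2)
  E: 101 (length 3)
  F: 100 (length 3)
Average length = Σ p(s) × length(s) = 2.6000 bits


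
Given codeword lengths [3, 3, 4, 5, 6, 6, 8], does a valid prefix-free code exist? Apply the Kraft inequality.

Kraft inequality: Σ 2^(-l_i) ≤ 1 for prefix-free code
Calculating: 2^(-3) + 2^(-3) + 2^(-4) + 2^(-5) + 2^(-6) + 2^(-6) + 2^(-8)
= 0.125 + 0.125 + 0.0625 + 0.03125 + 0.015625 + 0.015625 + 0.00390625
= 0.3789
Since 0.3789 ≤ 1, prefix-free code exists


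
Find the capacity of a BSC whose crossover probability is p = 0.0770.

For BSC with error probability p:
C = 1 - H(p) where H(p) is binary entropy
H(0.0770) = -0.0770 × log₂(0.0770) - 0.9230 × log₂(0.9230)
H(p) = 0.3915
C = 1 - 0.3915 = 0.6085 bits/use


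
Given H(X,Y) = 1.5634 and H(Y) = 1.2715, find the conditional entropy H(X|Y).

Chain rule: H(X,Y) = H(X|Y) + H(Y)
H(X|Y) = H(X,Y) - H(Y) = 1.5634 - 1.2715 = 0.2919 bits


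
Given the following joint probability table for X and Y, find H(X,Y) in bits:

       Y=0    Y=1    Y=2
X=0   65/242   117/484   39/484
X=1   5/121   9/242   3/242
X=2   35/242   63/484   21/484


H(X,Y) = -Σ p(x,y) log₂ p(x,y)
  p(0,0)=65/242: -0.2686 × log₂(0.2686) = 0.5094
  p(0,1)=117/484: -0.2417 × log₂(0.2417) = 0.4952
  p(0,2)=39/484: -0.0806 × log₂(0.0806) = 0.2928
  p(1,0)=5/121: -0.0413 × log₂(0.0413) = 0.1900
  p(1,1)=9/242: -0.0372 × log₂(0.0372) = 0.1766
  p(1,2)=3/242: -0.0124 × log₂(0.0124) = 0.0785
  p(2,0)=35/242: -0.1446 × log₂(0.1446) = 0.4035
  p(2,1)=63/484: -0.1302 × log₂(0.1302) = 0.3829
  p(2,2)=21/484: -0.0434 × log₂(0.0434) = 0.1964
H(X,Y) = 2.7252 bits


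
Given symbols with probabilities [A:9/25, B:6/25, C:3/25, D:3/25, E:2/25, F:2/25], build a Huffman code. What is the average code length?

Huffman tree construction:
Combine smallest probabilities repeatedly
Resulting codes:
  A: 11 (length 2)
  B: 01 (length 2)
  C: 100 (length 3)
  D: 101 (length 3)
  E: 000 (length 3)
  F: 001 (length 3)
Average length = Σ p(s) × length(s) = 2.4000 bits


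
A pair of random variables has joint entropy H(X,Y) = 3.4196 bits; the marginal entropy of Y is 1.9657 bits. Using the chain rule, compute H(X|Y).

Chain rule: H(X,Y) = H(X|Y) + H(Y)
H(X|Y) = H(X,Y) - H(Y) = 3.4196 - 1.9657 = 1.4539 bits


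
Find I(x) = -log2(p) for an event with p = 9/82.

Information content I(x) = -log₂(p(x))
I = -log₂(9/82) = -log₂(0.1098)
I = 3.1876 bits


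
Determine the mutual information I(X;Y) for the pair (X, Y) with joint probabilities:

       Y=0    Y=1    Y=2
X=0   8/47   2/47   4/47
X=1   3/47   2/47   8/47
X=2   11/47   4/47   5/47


H(X) = 1.5578, H(Y) = 1.4781, H(X,Y) = 2.9499
I(X;Y) = H(X) + H(Y) - H(X,Y) = 0.0860 bits


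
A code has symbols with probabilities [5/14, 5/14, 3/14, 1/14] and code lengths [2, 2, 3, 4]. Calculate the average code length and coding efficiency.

Average length L = Σ p_i × l_i = 2.3571 bits
Entropy H = 1.8092 bits
Efficiency η = H/L × 100% = 76.75%


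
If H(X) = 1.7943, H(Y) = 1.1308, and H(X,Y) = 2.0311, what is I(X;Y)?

I(X;Y) = H(X) + H(Y) - H(X,Y)
I(X;Y) = 1.7943 + 1.1308 - 2.0311 = 0.894 bits


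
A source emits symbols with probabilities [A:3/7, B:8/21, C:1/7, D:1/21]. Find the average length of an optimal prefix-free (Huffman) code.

Huffman tree construction:
Combine smallest probabilities repeatedly
Resulting codes:
  A: 0 (length 1)
  B: 11 (length 2)
  C: 101 (length 3)
  D: 100 (length 3)
Average length = Σ p(s) × length(s) = 1.7619 bits


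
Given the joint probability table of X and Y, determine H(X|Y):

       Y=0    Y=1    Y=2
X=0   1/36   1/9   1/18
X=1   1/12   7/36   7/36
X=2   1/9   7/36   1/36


H(X|Y) = Σ_y p(y) H(X|Y=y)
  p(Y=0) = 2/9, H(X|Y=0) = 1.4056
  p(Y=1) = 1/2, H(X|Y=1) = 1.5420
  p(Y=2) = 5/18, H(X|Y=2) = 1.1568
H(X|Y) = 0.2222×1.4056 + 0.5000×1.5420 + 0.2778×1.1568 = 1.4047 bits


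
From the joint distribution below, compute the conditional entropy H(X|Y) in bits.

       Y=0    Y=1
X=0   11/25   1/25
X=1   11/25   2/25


H(X|Y) = Σ_y p(y) H(X|Y=y)
  p(Y=0) = 22/25, H(X|Y=0) = 1.0000
  p(Y=1) = 3/25, H(X|Y=1) = 0.9183
H(X|Y) = 0.8800×1.0000 + 0.1200×0.9183 = 0.9902 bits


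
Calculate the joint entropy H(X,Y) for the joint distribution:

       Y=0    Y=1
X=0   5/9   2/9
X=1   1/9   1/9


H(X,Y) = -Σ p(x,y) log₂ p(x,y)
  p(0,0)=5/9: -0.5556 × log₂(0.5556) = 0.4711
  p(0,1)=2/9: -0.2222 × log₂(0.2222) = 0.4822
  p(1,0)=1/9: -0.1111 × log₂(0.1111) = 0.3522
  p(1,1)=1/9: -0.1111 × log₂(0.1111) = 0.3522
H(X,Y) = 1.6577 bits


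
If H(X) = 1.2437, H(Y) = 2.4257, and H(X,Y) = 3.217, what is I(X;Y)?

I(X;Y) = H(X) + H(Y) - H(X,Y)
I(X;Y) = 1.2437 + 2.4257 - 3.217 = 0.4524 bits


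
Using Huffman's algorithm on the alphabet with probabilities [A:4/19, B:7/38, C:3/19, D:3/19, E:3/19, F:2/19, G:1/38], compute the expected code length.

Huffman tree construction:
Combine smallest probabilities repeatedly
Resulting codes:
  A: 01 (length 2)
  B: 00 (length 2)
  C: 101 (length 3)
  D: 110 (length 3)
  E: 111 (length 3)
  F: 1001 (length 4)
  G: 1000 (length 4)
Average length = Σ p(s) × length(s) = 2.7368 bits


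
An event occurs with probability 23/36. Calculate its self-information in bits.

Information content I(x) = -log₂(p(x))
I = -log₂(23/36) = -log₂(0.6389)
I = 0.6464 bits


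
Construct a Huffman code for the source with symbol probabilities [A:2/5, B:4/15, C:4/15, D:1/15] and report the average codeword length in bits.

Huffman tree construction:
Combine smallest probabilities repeatedly
Resulting codes:
  A: 0 (length 1)
  B: 111 (length 3)
  C: 10 (length 2)
  D: 110 (length 3)
Average length = Σ p(s) × length(s) = 1.9333 bits


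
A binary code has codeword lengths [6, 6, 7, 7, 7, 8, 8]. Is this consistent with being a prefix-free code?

Kraft inequality: Σ 2^(-l_i) ≤ 1 for prefix-free code
Calculating: 2^(-6) + 2^(-6) + 2^(-7) + 2^(-7) + 2^(-7) + 2^(-8) + 2^(-8)
= 0.015625 + 0.015625 + 0.0078125 + 0.0078125 + 0.0078125 + 0.00390625 + 0.00390625
= 0.0625
Since 0.0625 ≤ 1, prefix-free code exists


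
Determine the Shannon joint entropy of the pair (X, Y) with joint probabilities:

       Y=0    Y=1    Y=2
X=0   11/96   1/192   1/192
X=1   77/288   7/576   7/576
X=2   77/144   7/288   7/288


H(X,Y) = -Σ p(x,y) log₂ p(x,y)
  p(0,0)=11/96: -0.1146 × log₂(0.1146) = 0.3581
  p(0,1)=1/192: -0.0052 × log₂(0.0052) = 0.0395
  p(0,2)=1/192: -0.0052 × log₂(0.0052) = 0.0395
  p(1,0)=77/288: -0.2674 × log₂(0.2674) = 0.5088
  p(1,1)=7/576: -0.0122 × log₂(0.0122) = 0.0773
  p(1,2)=7/576: -0.0122 × log₂(0.0122) = 0.0773
  p(2,0)=77/144: -0.5347 × log₂(0.5347) = 0.4829
  p(2,1)=7/288: -0.0243 × log₂(0.0243) = 0.1303
  p(2,2)=7/288: -0.0243 × log₂(0.0243) = 0.1303
H(X,Y) = 1.8442 bits


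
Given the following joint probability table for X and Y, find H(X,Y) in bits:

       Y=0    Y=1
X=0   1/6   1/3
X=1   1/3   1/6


H(X,Y) = -Σ p(x,y) log₂ p(x,y)
  p(0,0)=1/6: -0.1667 × log₂(0.1667) = 0.4308
  p(0,1)=1/3: -0.3333 × log₂(0.3333) = 0.5283
  p(1,0)=1/3: -0.3333 × log₂(0.3333) = 0.5283
  p(1,1)=1/6: -0.1667 × log₂(0.1667) = 0.4308
H(X,Y) = 1.9183 bits


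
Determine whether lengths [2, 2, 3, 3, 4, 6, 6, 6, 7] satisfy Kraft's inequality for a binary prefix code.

Kraft inequality: Σ 2^(-l_i) ≤ 1 for prefix-free code
Calculating: 2^(-2) + 2^(-2) + 2^(-3) + 2^(-3) + 2^(-4) + 2^(-6) + 2^(-6) + 2^(-6) + 2^(-7)
= 0.25 + 0.25 + 0.125 + 0.125 + 0.0625 + 0.015625 + 0.015625 + 0.015625 + 0.0078125
= 0.8672
Since 0.8672 ≤ 1, prefix-free code exists


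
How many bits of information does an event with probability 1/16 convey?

Information content I(x) = -log₂(p(x))
I = -log₂(1/16) = -log₂(0.0625)
I = 4.0000 bits


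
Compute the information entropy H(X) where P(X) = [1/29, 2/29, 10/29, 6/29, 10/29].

H(X) = -Σ p(x) log₂ p(x)
  -1/29 × log₂(1/29) = 0.1675
  -2/29 × log₂(2/29) = 0.2661
  -10/29 × log₂(10/29) = 0.5297
  -6/29 × log₂(6/29) = 0.4703
  -10/29 × log₂(10/29) = 0.5297
H(X) = 1.9632 bits


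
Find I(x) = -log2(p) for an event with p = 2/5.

Information content I(x) = -log₂(p(x))
I = -log₂(2/5) = -log₂(0.4000)
I = 1.3219 bits


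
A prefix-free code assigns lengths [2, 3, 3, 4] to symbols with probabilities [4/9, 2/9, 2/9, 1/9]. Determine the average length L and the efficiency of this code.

Average length L = Σ p_i × l_i = 2.6667 bits
Entropy H = 1.8366 bits
Efficiency η = H/L × 100% = 68.87%


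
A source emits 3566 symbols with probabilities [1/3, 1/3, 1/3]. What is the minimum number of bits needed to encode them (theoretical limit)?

Entropy H = 1.5850 bits/symbol
Minimum bits = H × n = 1.5850 × 3566
= 5651.98 bits


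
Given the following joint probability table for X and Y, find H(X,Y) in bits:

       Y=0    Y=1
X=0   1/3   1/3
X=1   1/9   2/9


H(X,Y) = -Σ p(x,y) log₂ p(x,y)
  p(0,0)=1/3: -0.3333 × log₂(0.3333) = 0.5283
  p(0,1)=1/3: -0.3333 × log₂(0.3333) = 0.5283
  p(1,0)=1/9: -0.1111 × log₂(0.1111) = 0.3522
  p(1,1)=2/9: -0.2222 × log₂(0.2222) = 0.4822
H(X,Y) = 1.8911 bits


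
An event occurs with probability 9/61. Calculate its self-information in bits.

Information content I(x) = -log₂(p(x))
I = -log₂(9/61) = -log₂(0.1475)
I = 2.7608 bits


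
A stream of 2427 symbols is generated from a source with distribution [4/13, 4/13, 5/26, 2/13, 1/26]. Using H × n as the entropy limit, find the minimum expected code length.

Entropy H = 2.1001 bits/symbol
Minimum bits = H × n = 2.1001 × 2427
= 5096.87 bits


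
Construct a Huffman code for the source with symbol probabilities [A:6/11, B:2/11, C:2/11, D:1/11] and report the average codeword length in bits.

Huffman tree construction:
Combine smallest probabilities repeatedly
Resulting codes:
  A: 1 (length 1)
  B: 011 (length 3)
  C: 00 (length 2)
  D: 010 (length 3)
Average length = Σ p(s) × length(s) = 1.7273 bits


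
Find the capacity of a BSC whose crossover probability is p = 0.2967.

For BSC with error probability p:
C = 1 - H(p) where H(p) is binary entropy
H(0.2967) = -0.2967 × log₂(0.2967) - 0.7033 × log₂(0.7033)
H(p) = 0.8772
C = 1 - 0.8772 = 0.1228 bits/use


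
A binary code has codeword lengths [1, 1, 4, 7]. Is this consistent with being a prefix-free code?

Kraft inequality: Σ 2^(-l_i) ≤ 1 for prefix-free code
Calculating: 2^(-1) + 2^(-1) + 2^(-4) + 2^(-7)
= 0.5 + 0.5 + 0.0625 + 0.0078125
= 1.0703
Since 1.0703 > 1, prefix-free code does not exist


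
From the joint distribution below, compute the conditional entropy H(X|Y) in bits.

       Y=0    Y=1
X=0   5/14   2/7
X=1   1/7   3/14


H(X|Y) = Σ_y p(y) H(X|Y=y)
  p(Y=0) = 1/2, H(X|Y=0) = 0.8631
  p(Y=1) = 1/2, H(X|Y=1) = 0.9852
H(X|Y) = 0.5000×0.8631 + 0.5000×0.9852 = 0.9242 bits


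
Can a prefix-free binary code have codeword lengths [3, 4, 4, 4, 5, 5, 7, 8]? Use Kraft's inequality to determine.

Kraft inequality: Σ 2^(-l_i) ≤ 1 for prefix-free code
Calculating: 2^(-3) + 2^(-4) + 2^(-4) + 2^(-4) + 2^(-5) + 2^(-5) + 2^(-7) + 2^(-8)
= 0.125 + 0.0625 + 0.0625 + 0.0625 + 0.03125 + 0.03125 + 0.0078125 + 0.00390625
= 0.3867
Since 0.3867 ≤ 1, prefix-free code exists


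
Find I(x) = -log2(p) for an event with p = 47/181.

Information content I(x) = -log₂(p(x))
I = -log₂(47/181) = -log₂(0.2597)
I = 1.9453 bits


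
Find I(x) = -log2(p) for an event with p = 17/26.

Information content I(x) = -log₂(p(x))
I = -log₂(17/26) = -log₂(0.6538)
I = 0.6130 bits


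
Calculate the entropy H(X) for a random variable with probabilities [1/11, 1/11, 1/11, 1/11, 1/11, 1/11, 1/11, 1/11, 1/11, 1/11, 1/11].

H(X) = -Σ p(x) log₂ p(x)
  -1/11 × log₂(1/11) = 0.3145
  -1/11 × log₂(1/11) = 0.3145
  -1/11 × log₂(1/11) = 0.3145
  -1/11 × log₂(1/11) = 0.3145
  -1/11 × log₂(1/11) = 0.3145
  -1/11 × log₂(1/11) = 0.3145
  -1/11 × log₂(1/11) = 0.3145
  -1/11 × log₂(1/11) = 0.3145
  -1/11 × log₂(1/11) = 0.3145
  -1/11 × log₂(1/11) = 0.3145
  -1/11 × log₂(1/11) = 0.3145
H(X) = 3.4594 bits


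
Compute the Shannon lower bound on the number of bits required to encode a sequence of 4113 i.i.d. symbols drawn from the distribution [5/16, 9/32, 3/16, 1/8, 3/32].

Entropy H = 2.1871 bits/symbol
Minimum bits = H × n = 2.1871 × 4113
= 8995.48 bits


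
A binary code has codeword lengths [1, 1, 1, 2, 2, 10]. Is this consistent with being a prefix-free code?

Kraft inequality: Σ 2^(-l_i) ≤ 1 for prefix-free code
Calculating: 2^(-1) + 2^(-1) + 2^(-1) + 2^(-2) + 2^(-2) + 2^(-10)
= 0.5 + 0.5 + 0.5 + 0.25 + 0.25 + 0.0009765625
= 2.0010
Since 2.0010 > 1, prefix-free code does not exist


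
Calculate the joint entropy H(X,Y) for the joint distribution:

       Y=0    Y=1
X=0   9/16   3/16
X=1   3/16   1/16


H(X,Y) = -Σ p(x,y) log₂ p(x,y)
  p(0,0)=9/16: -0.5625 × log₂(0.5625) = 0.4669
  p(0,1)=3/16: -0.1875 × log₂(0.1875) = 0.4528
  p(1,0)=3/16: -0.1875 × log₂(0.1875) = 0.4528
  p(1,1)=1/16: -0.0625 × log₂(0.0625) = 0.2500
H(X,Y) = 1.6226 bits


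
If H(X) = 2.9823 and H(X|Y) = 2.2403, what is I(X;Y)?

I(X;Y) = H(X) - H(X|Y)
I(X;Y) = 2.9823 - 2.2403 = 0.742 bits


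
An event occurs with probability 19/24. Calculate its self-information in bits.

Information content I(x) = -log₂(p(x))
I = -log₂(19/24) = -log₂(0.7917)
I = 0.3370 bits


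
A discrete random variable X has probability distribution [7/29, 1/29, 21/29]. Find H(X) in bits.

H(X) = -Σ p(x) log₂ p(x)
  -7/29 × log₂(7/29) = 0.4950
  -1/29 × log₂(1/29) = 0.1675
  -21/29 × log₂(21/29) = 0.3372
H(X) = 0.9997 bits


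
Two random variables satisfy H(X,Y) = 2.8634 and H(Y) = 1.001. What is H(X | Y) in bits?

Chain rule: H(X,Y) = H(X|Y) + H(Y)
H(X|Y) = H(X,Y) - H(Y) = 2.8634 - 1.001 = 1.8624 bits


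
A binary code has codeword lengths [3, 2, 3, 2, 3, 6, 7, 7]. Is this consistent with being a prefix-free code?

Kraft inequality: Σ 2^(-l_i) ≤ 1 for prefix-free code
Calculating: 2^(-3) + 2^(-2) + 2^(-3) + 2^(-2) + 2^(-3) + 2^(-6) + 2^(-7) + 2^(-7)
= 0.125 + 0.25 + 0.125 + 0.25 + 0.125 + 0.015625 + 0.0078125 + 0.0078125
= 0.9062
Since 0.9062 ≤ 1, prefix-free code exists


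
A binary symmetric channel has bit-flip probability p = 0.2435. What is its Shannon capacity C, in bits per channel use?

For BSC with error probability p:
C = 1 - H(p) where H(p) is binary entropy
H(0.2435) = -0.2435 × log₂(0.2435) - 0.7565 × log₂(0.7565)
H(p) = 0.8008
C = 1 - 0.8008 = 0.1992 bits/use


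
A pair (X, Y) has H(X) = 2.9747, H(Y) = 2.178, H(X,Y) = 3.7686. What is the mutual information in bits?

I(X;Y) = H(X) + H(Y) - H(X,Y)
I(X;Y) = 2.9747 + 2.178 - 3.7686 = 1.3841 bits


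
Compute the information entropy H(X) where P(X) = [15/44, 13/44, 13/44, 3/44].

H(X) = -Σ p(x) log₂ p(x)
  -15/44 × log₂(15/44) = 0.5293
  -13/44 × log₂(13/44) = 0.5197
  -13/44 × log₂(13/44) = 0.5197
  -3/44 × log₂(3/44) = 0.2642
H(X) = 1.8328 bits


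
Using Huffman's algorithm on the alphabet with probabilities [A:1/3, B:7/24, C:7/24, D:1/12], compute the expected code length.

Huffman tree construction:
Combine smallest probabilities repeatedly
Resulting codes:
  A: 11 (length 2)
  B: 01 (length 2)
  C: 10 (length 2)
  D: 00 (length 2)
Average length = Σ p(s) × length(s) = 2.0000 bits


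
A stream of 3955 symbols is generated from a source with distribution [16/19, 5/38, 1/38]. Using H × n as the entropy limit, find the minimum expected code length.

Entropy H = 0.7319 bits/symbol
Minimum bits = H × n = 0.7319 × 3955
= 2894.60 bits


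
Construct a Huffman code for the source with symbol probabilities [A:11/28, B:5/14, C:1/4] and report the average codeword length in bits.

Huffman tree construction:
Combine smallest probabilities repeatedly
Resulting codes:
  A: 0 (length 1)
  B: 11 (length 2)
  C: 10 (length 2)
Average length = Σ p(s) × length(s) = 1.6071 bits


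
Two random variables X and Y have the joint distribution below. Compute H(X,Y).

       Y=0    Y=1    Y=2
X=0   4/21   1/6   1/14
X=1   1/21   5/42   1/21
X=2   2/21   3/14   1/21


H(X,Y) = -Σ p(x,y) log₂ p(x,y)
  p(0,0)=4/21: -0.1905 × log₂(0.1905) = 0.4557
  p(0,1)=1/6: -0.1667 × log₂(0.1667) = 0.4308
  p(0,2)=1/14: -0.0714 × log₂(0.0714) = 0.2720
  p(1,0)=1/21: -0.0476 × log₂(0.0476) = 0.2092
  p(1,1)=5/42: -0.1190 × log₂(0.1190) = 0.3655
  p(1,2)=1/21: -0.0476 × log₂(0.0476) = 0.2092
  p(2,0)=2/21: -0.0952 × log₂(0.0952) = 0.3231
  p(2,1)=3/14: -0.2143 × log₂(0.2143) = 0.4762
  p(2,2)=1/21: -0.0476 × log₂(0.0476) = 0.2092
H(X,Y) = 2.9508 bits


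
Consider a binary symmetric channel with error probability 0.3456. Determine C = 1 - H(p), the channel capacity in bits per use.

For BSC with error probability p:
C = 1 - H(p) where H(p) is binary entropy
H(0.3456) = -0.3456 × log₂(0.3456) - 0.6544 × log₂(0.6544)
H(p) = 0.9301
C = 1 - 0.9301 = 0.0699 bits/use


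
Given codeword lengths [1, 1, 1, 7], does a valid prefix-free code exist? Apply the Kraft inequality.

Kraft inequality: Σ 2^(-l_i) ≤ 1 for prefix-free code
Calculating: 2^(-1) + 2^(-1) + 2^(-1) + 2^(-7)
= 0.5 + 0.5 + 0.5 + 0.0078125
= 1.5078
Since 1.5078 > 1, prefix-free code does not exist


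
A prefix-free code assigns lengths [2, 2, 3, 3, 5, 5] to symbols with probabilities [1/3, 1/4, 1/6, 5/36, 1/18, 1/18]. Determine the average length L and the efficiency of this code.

Average length L = Σ p_i × l_i = 2.6389 bits
Entropy H = 2.3180 bits
Efficiency η = H/L × 100% = 87.84%


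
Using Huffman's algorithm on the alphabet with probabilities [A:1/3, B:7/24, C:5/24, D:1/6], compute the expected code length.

Huffman tree construction:
Combine smallest probabilities repeatedly
Resulting codes:
  A: 11 (length 2)
  B: 10 (length 2)
  C: 01 (length 2)
  D: 00 (length 2)
Average length = Σ p(s) × length(s) = 2.0000 bits


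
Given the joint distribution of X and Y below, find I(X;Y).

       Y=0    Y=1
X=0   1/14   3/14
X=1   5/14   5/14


H(X) = 0.8631, H(Y) = 0.9852, H(X,Y) = 1.8092
I(X;Y) = H(X) + H(Y) - H(X,Y) = 0.0391 bits


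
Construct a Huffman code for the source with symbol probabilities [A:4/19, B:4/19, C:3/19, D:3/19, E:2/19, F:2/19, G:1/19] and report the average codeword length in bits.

Huffman tree construction:
Combine smallest probabilities repeatedly
Resulting codes:
  A: 00 (length 2)
  B: 01 (length 2)
  C: 101 (length 3)
  D: 110 (length 3)
  E: 1111 (length 4)
  F: 100 (length 3)
  G: 1110 (length 4)
Average length = Σ p(s) × length(s) = 2.7368 bits


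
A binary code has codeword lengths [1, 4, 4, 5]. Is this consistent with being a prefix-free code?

Kraft inequality: Σ 2^(-l_i) ≤ 1 for prefix-free code
Calculating: 2^(-1) + 2^(-4) + 2^(-4) + 2^(-5)
= 0.5 + 0.0625 + 0.0625 + 0.03125
= 0.6562
Since 0.6562 ≤ 1, prefix-free code exists


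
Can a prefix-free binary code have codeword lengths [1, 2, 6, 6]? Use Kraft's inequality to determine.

Kraft inequality: Σ 2^(-l_i) ≤ 1 for prefix-free code
Calculating: 2^(-1) + 2^(-2) + 2^(-6) + 2^(-6)
= 0.5 + 0.25 + 0.015625 + 0.015625
= 0.7812
Since 0.7812 ≤ 1, prefix-free code exists


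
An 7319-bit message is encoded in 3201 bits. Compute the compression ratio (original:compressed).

Compression ratio = Original / Compressed
= 7319 / 3201 = 2.29:1


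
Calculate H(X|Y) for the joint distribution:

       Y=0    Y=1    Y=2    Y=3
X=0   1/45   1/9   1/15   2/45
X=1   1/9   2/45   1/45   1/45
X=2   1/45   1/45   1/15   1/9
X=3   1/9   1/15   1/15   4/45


H(X|Y) = Σ_y p(y) H(X|Y=y)
  p(Y=0) = 4/15, H(X|Y=0) = 1.6500
  p(Y=1) = 11/45, H(X|Y=1) = 1.7899
  p(Y=2) = 2/9, H(X|Y=2) = 1.8955
  p(Y=3) = 4/15, H(X|Y=3) = 1.7842
H(X|Y) = 0.2667×1.6500 + 0.2444×1.7899 + 0.2222×1.8955 + 0.2667×1.7842 = 1.7745 bits


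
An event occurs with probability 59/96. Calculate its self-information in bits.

Information content I(x) = -log₂(p(x))
I = -log₂(59/96) = -log₂(0.6146)
I = 0.7023 bits


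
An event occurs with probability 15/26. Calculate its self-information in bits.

Information content I(x) = -log₂(p(x))
I = -log₂(15/26) = -log₂(0.5769)
I = 0.7935 bits


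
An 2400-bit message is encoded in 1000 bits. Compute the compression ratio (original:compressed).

Compression ratio = Original / Compressed
= 2400 / 1000 = 2.40:1


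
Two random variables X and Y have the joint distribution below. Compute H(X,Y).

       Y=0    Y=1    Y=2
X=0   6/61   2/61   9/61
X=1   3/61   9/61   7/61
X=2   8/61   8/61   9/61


H(X,Y) = -Σ p(x,y) log₂ p(x,y)
  p(0,0)=6/61: -0.0984 × log₂(0.0984) = 0.3291
  p(0,1)=2/61: -0.0328 × log₂(0.0328) = 0.1617
  p(0,2)=9/61: -0.1475 × log₂(0.1475) = 0.4073
  p(1,0)=3/61: -0.0492 × log₂(0.0492) = 0.2137
  p(1,1)=9/61: -0.1475 × log₂(0.1475) = 0.4073
  p(1,2)=7/61: -0.1148 × log₂(0.1148) = 0.3584
  p(2,0)=8/61: -0.1311 × log₂(0.1311) = 0.3844
  p(2,1)=8/61: -0.1311 × log₂(0.1311) = 0.3844
  p(2,2)=9/61: -0.1475 × log₂(0.1475) = 0.4073
H(X,Y) = 3.0536 bits


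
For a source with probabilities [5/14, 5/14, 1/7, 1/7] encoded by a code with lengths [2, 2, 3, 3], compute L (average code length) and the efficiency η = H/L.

Average length L = Σ p_i × l_i = 2.2857 bits
Entropy H = 1.8631 bits
Efficiency η = H/L × 100% = 81.51%


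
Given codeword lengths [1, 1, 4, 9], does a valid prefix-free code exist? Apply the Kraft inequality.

Kraft inequality: Σ 2^(-l_i) ≤ 1 for prefix-free code
Calculating: 2^(-1) + 2^(-1) + 2^(-4) + 2^(-9)
= 0.5 + 0.5 + 0.0625 + 0.001953125
= 1.0645
Since 1.0645 > 1, prefix-free code does not exist


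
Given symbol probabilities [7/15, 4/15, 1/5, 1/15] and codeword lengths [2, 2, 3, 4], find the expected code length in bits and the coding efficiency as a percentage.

Average length L = Σ p_i × l_i = 2.3333 bits
Entropy H = 1.7465 bits
Efficiency η = H/L × 100% = 74.85%


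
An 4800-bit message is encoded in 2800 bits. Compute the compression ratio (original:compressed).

Compression ratio = Original / Compressed
= 4800 / 2800 = 1.71:1


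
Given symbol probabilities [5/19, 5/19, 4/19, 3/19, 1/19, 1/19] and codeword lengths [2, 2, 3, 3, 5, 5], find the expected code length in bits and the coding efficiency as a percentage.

Average length L = Σ p_i × l_i = 2.6842 bits
Entropy H = 2.3546 bits
Efficiency η = H/L × 100% = 87.72%


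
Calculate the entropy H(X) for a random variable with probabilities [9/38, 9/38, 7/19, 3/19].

H(X) = -Σ p(x) log₂ p(x)
  -9/38 × log₂(9/38) = 0.4922
  -9/38 × log₂(9/38) = 0.4922
  -7/19 × log₂(7/19) = 0.5307
  -3/19 × log₂(3/19) = 0.4205
H(X) = 1.9355 bits
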